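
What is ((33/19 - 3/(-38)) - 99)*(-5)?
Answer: 18465/38 ≈ 485.92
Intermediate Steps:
((33/19 - 3/(-38)) - 99)*(-5) = ((33*(1/19) - 3*(-1/38)) - 99)*(-5) = ((33/19 + 3/38) - 99)*(-5) = (69/38 - 99)*(-5) = -3693/38*(-5) = 18465/38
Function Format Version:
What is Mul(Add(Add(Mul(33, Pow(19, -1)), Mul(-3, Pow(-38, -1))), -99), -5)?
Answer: Rational(18465, 38) ≈ 485.92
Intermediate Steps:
Mul(Add(Add(Mul(33, Pow(19, -1)), Mul(-3, Pow(-38, -1))), -99), -5) = Mul(Add(Add(Mul(33, Rational(1, 19)), Mul(-3, Rational(-1, 38))), -99), -5) = Mul(Add(Add(Rational(33, 19), Rational(3, 38)), -99), -5) = Mul(Add(Rational(69, 38), -99), -5) = Mul(Rational(-3693, 38), -5) = Rational(18465, 38)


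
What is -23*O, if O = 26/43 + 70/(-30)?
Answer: 5129/129 ≈ 39.760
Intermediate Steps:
O = -223/129 (O = 26*(1/43) + 70*(-1/30) = 26/43 - 7/3 = -223/129 ≈ -1.7287)
-23*O = -23*(-223/129) = 5129/129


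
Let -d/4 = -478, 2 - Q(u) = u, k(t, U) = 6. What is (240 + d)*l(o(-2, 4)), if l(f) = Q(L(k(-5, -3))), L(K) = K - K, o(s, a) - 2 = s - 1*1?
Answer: 4304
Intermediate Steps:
o(s, a) = 1 + s (o(s, a) = 2 + (s - 1*1) = 2 + (s - 1) = 2 + (-1 + s) = 1 + s)
L(K) = 0
Q(u) = 2 - u
l(f) = 2 (l(f) = 2 - 1*0 = 2 + 0 = 2)
d = 1912 (d = -4*(-478) = 1912)
(240 + d)*l(o(-2, 4)) = (240 + 1912)*2 = 2152*2 = 4304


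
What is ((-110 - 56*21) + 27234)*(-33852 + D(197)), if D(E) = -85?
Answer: -880597276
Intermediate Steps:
((-110 - 56*21) + 27234)*(-33852 + D(197)) = ((-110 - 56*21) + 27234)*(-33852 - 85) = ((-110 - 1176) + 27234)*(-33937) = (-1286 + 27234)*(-33937) = 25948*(-33937) = -880597276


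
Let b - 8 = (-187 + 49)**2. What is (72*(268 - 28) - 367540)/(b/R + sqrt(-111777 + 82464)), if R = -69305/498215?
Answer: 9216636814676162960/3603922253635406569 + 201883546360380*I*sqrt(3257)/3603922253635406569 ≈ 2.5574 + 0.0031969*I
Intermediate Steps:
b = 19052 (b = 8 + (-187 + 49)**2 = 8 + (-138)**2 = 8 + 19044 = 19052)
R = -13861/99643 (R = -69305*1/498215 = -13861/99643 ≈ -0.13911)
(72*(268 - 28) - 367540)/(b/R + sqrt(-111777 + 82464)) = (72*(268 - 28) - 367540)/(19052/(-13861/99643) + sqrt(-111777 + 82464)) = (72*240 - 367540)/(19052*(-99643/13861) + sqrt(-29313)) = (17280 - 367540)/(-1898398436/13861 + 3*I*sqrt(3257)) = -350260/(-1898398436/13861 + 3*I*sqrt(3257))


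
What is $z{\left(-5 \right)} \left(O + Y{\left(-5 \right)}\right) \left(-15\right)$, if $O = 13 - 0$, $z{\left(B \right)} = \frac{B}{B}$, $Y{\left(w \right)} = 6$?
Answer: $-285$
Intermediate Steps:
$z{\left(B \right)} = 1$
$O = 13$ ($O = 13 + 0 = 13$)
$z{\left(-5 \right)} \left(O + Y{\left(-5 \right)}\right) \left(-15\right) = 1 \left(13 + 6\right) \left(-15\right) = 1 \cdot 19 \left(-15\right) = 1 \left(-285\right) = -285$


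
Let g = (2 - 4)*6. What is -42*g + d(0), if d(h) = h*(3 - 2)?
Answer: 504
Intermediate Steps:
g = -12 (g = -2*6 = -12)
d(h) = h (d(h) = h*1 = h)
-42*g + d(0) = -42*(-12) + 0 = 504 + 0 = 504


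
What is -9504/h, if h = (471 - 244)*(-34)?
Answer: 4752/3859 ≈ 1.2314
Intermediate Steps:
h = -7718 (h = 227*(-34) = -7718)
-9504/h = -9504/(-7718) = -9504*(-1/7718) = 4752/3859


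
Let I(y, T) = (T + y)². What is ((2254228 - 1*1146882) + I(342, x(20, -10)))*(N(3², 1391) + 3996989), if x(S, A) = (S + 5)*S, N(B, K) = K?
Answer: 7262297577800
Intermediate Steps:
x(S, A) = S*(5 + S) (x(S, A) = (5 + S)*S = S*(5 + S))
((2254228 - 1*1146882) + I(342, x(20, -10)))*(N(3², 1391) + 3996989) = ((2254228 - 1*1146882) + (20*(5 + 20) + 342)²)*(1391 + 3996989) = ((2254228 - 1146882) + (20*25 + 342)²)*3998380 = (1107346 + (500 + 342)²)*3998380 = (1107346 + 842²)*3998380 = (1107346 + 708964)*3998380 = 1816310*3998380 = 7262297577800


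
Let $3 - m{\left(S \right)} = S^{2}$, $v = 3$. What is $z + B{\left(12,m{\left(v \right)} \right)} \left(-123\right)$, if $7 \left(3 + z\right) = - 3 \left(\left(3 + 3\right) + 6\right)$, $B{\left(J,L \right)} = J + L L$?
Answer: $- \frac{41385}{7} \approx -5912.1$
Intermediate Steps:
$m{\left(S \right)} = 3 - S^{2}$
$B{\left(J,L \right)} = J + L^{2}$
$z = - \frac{57}{7}$ ($z = -3 + \frac{\left(-3\right) \left(\left(3 + 3\right) + 6\right)}{7} = -3 + \frac{\left(-3\right) \left(6 + 6\right)}{7} = -3 + \frac{\left(-3\right) 12}{7} = -3 + \frac{1}{7} \left(-36\right) = -3 - \frac{36}{7} = - \frac{57}{7} \approx -8.1429$)
$z + B{\left(12,m{\left(v \right)} \right)} \left(-123\right) = - \frac{57}{7} + \left(12 + \left(3 - 3^{2}\right)^{2}\right) \left(-123\right) = - \frac{57}{7} + \left(12 + \left(3 - 9\right)^{2}\right) \left(-123\right) = - \frac{57}{7} + \left(12 + \left(-6\right)^{2}\right) \left(-123\right) = - \frac{57}{7} + \left(12 + 36\right) \left(-123\right) = - \frac{57}{7} + 48 \left(-123\right) = - \frac{57}{7} - 5904 = - \frac{41385}{7}$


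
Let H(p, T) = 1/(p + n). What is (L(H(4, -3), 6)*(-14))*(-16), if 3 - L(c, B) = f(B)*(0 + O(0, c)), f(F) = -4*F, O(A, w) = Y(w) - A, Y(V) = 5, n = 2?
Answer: 27552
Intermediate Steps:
O(A, w) = 5 - A
H(p, T) = 1/(2 + p) (H(p, T) = 1/(p + 2) = 1/(2 + p))
L(c, B) = 3 + 20*B (L(c, B) = 3 - (-4*B)*(0 + (5 - 1*0)) = 3 - (-4*B)*(0 + (5 + 0)) = 3 - (-4*B)*(0 + 5) = 3 - (-4*B)*5 = 3 - (-20)*B = 3 + 20*B)
(L(H(4, -3), 6)*(-14))*(-16) = ((3 + 20*6)*(-14))*(-16) = ((3 + 120)*(-14))*(-16) = (123*(-14))*(-16) = -1722*(-16) = 27552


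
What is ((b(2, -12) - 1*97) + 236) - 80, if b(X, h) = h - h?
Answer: 59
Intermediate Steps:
b(X, h) = 0
((b(2, -12) - 1*97) + 236) - 80 = ((0 - 1*97) + 236) - 80 = ((0 - 97) + 236) - 80 = (-97 + 236) - 80 = 139 - 80 = 59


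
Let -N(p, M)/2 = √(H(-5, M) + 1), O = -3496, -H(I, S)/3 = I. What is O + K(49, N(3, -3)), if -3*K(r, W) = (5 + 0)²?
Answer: -10513/3 ≈ -3504.3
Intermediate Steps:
H(I, S) = -3*I
N(p, M) = -8 (N(p, M) = -2*√(-3*(-5) + 1) = -2*√(15 + 1) = -2*√16 = -2*4 = -8)
K(r, W) = -25/3 (K(r, W) = -(5 + 0)²/3 = -⅓*5² = -⅓*25 = -25/3)
O + K(49, N(3, -3)) = -3496 - 25/3 = -10513/3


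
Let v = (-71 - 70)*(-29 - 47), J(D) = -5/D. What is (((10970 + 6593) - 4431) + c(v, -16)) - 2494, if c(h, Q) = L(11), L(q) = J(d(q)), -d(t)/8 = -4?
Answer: 340411/32 ≈ 10638.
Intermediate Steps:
d(t) = 32 (d(t) = -8*(-4) = 32)
L(q) = -5/32
v = 10716 (v = -141*(-76) = 10716)
c(h, Q) = -5/32
(((10970 + 6593) - 4431) + c(v, -16)) - 2494 = (((10970 + 6593) - 4431) - 5/32) - 2494 = ((17563 - 4431) - 5/32) - 2494 = (13132 - 5/32) - 2494 = 420219/32 - 2494 = 340411/32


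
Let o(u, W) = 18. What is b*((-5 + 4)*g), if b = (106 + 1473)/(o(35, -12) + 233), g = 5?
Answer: -7895/251 ≈ -31.454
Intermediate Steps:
b = 1579/251 (b = (106 + 1473)/(18 + 233) = 1579/251 ≈ 6.2908)
b*((-5 + 4)*g) = 1579*((-5 + 4)*5)/251 = 1579*(-1*5)/251 = (1579/251)*(-5) = -7895/251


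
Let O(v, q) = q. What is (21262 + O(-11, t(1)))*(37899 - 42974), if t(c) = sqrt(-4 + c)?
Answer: -107904650 - 5075*I*sqrt(3) ≈ -1.079e+8 - 8790.2*I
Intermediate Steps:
(21262 + O(-11, t(1)))*(37899 - 42974) = (21262 + sqrt(-4 + 1))*(37899 - 42974) = (21262 + sqrt(-3))*(-5075) = (21262 + I*sqrt(3))*(-5075) = -107904650 - 5075*I*sqrt(3)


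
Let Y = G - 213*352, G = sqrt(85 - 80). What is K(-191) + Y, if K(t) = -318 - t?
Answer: -75103 + sqrt(5) ≈ -75101.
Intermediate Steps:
G = sqrt(5) ≈ 2.2361
Y = -74976 + sqrt(5) (Y = sqrt(5) - 213*352 = sqrt(5) - 74976 = -74976 + sqrt(5) ≈ -74974.)
K(-191) + Y = (-318 - 1*(-191)) + (-74976 + sqrt(5)) = (-318 + 191) + (-74976 + sqrt(5)) = -127 + (-74976 + sqrt(5)) = -75103 + sqrt(5)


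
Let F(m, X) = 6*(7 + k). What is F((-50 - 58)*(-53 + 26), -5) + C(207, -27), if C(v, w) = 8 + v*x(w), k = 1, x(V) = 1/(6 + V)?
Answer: 323/7 ≈ 46.143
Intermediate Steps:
F(m, X) = 48 (F(m, X) = 6*(7 + 1) = 6*8 = 48)
C(v, w) = 8 + v/(6 + w)
F((-50 - 58)*(-53 + 26), -5) + C(207, -27) = 48 + (48 + 207 + 8*(-27))/(6 - 27) = 48 + (48 + 207 - 216)/(-21) = 48 - 1/21*39 = 48 - 13/7 = 323/7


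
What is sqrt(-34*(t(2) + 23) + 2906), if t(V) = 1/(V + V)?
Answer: sqrt(8462)/2 ≈ 45.995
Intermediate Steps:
t(V) = 1/(2*V)
sqrt(-34*(t(2) + 23) + 2906) = sqrt(-34*((1/2)/2 + 23) + 2906) = sqrt(-34*((1/2)*(1/2) + 23) + 2906) = sqrt(-34*(1/4 + 23) + 2906) = sqrt(-34*93/4 + 2906) = sqrt(-1581/2 + 2906) = sqrt(4231/2) = sqrt(8462)/2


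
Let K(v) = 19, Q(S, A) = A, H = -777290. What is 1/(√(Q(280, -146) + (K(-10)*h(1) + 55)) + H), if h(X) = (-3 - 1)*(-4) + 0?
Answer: -777290/604179743887 - √213/604179743887 ≈ -1.2865e-6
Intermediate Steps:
h(X) = 16 (h(X) = -4*(-4) + 0 = 16 + 0 = 16)
1/(√(Q(280, -146) + (K(-10)*h(1) + 55)) + H) = 1/(√(-146 + (19*16 + 55)) - 777290) = 1/(√(-146 + (304 + 55)) - 777290) = 1/(√(-146 + 359) - 777290) = 1/(√213 - 777290) = 1/(-777290 + √213)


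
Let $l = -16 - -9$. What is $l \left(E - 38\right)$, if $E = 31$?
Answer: $49$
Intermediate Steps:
$l = -7$ ($l = -16 + 9 = -7$)
$l \left(E - 38\right) = - 7 \left(31 - 38\right) = \left(-7\right) \left(-7\right) = 49$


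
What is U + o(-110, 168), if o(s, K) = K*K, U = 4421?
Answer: 32645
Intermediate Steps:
o(s, K) = K²
U + o(-110, 168) = 4421 + 168² = 4421 + 28224 = 32645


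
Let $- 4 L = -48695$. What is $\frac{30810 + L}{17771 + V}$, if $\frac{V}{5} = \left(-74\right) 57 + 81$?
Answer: $- \frac{171935}{11656} \approx -14.751$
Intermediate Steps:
$L = \frac{48695}{4}$ ($L = \left(- \frac{1}{4}\right) \left(-48695\right) = \frac{48695}{4} \approx 12174.0$)
$V = -20685$ ($V = 5 \left(\left(-74\right) 57 + 81\right) = 5 \left(-4218 + 81\right) = 5 \left(-4137\right) = -20685$)
$\frac{30810 + L}{17771 + V} = \frac{30810 + \frac{48695}{4}}{17771 - 20685} = \frac{171935}{4 \left(-2914\right)} = \frac{171935}{4} \left(- \frac{1}{2914}\right) = - \frac{171935}{11656}$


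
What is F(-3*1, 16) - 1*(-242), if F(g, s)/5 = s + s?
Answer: 402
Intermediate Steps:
F(g, s) = 10*s (F(g, s) = 5*(s + s) = 5*(2*s) = 10*s)
F(-3*1, 16) - 1*(-242) = 10*16 - 1*(-242) = 160 + 242 = 402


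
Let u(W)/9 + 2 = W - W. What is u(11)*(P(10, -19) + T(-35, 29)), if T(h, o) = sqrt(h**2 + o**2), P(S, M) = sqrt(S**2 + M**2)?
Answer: -18*sqrt(461) - 18*sqrt(2066) ≈ -1204.6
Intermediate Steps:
u(W) = -18 (u(W) = -18 + 9*(W - W) = -18 + 9*0 = -18 + 0 = -18)
P(S, M) = sqrt(M**2 + S**2)
u(11)*(P(10, -19) + T(-35, 29)) = -18*(sqrt((-19)**2 + 10**2) + sqrt((-35)**2 + 29**2)) = -18*(sqrt(361 + 100) + sqrt(1225 + 841)) = -18*(sqrt(461) + sqrt(2066)) = -18*sqrt(461) - 18*sqrt(2066)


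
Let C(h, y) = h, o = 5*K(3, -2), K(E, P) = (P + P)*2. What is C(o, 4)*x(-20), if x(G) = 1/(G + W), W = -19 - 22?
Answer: 40/61 ≈ 0.65574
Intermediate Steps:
K(E, P) = 4*P (K(E, P) = (2*P)*2 = 4*P)
o = -40 (o = 5*(4*(-2)) = 5*(-8) = -40)
W = -41
x(G) = 1/(-41 + G) (x(G) = 1/(G - 41) = 1/(-41 + G))
C(o, 4)*x(-20) = -40/(-41 - 20) = -40/(-61) = -40*(-1/61) = 40/61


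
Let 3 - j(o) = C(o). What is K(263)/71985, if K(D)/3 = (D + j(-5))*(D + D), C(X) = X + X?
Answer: 145176/23995 ≈ 6.0503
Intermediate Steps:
C(X) = 2*X
j(o) = 3 - 2*o
K(D) = 6*D*(13 + D) (K(D) = 3*((D + (3 - 2*(-5)))*(D + D)) = 3*((D + (3 + 10))*(2*D)) = 3*((D + 13)*(2*D)) = 3*((13 + D)*(2*D)) = 3*(2*D*(13 + D)) = 6*D*(13 + D))
K(263)/71985 = (6*263*(13 + 263))/71985 = (6*263*276)*(1/71985) = 435528*(1/71985) = 145176/23995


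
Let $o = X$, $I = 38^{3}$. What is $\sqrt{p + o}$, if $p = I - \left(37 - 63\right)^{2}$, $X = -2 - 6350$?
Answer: $6 \sqrt{1329} \approx 218.73$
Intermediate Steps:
$I = 54872$
$X = -6352$ ($X = -2 - 6350 = -6352$)
$o = -6352$
$p = 54196$ ($p = 54872 - \left(37 - 63\right)^{2} = 54872 - \left(-26\right)^{2} = 54872 - 676 = 54196$)
$\sqrt{p + o} = \sqrt{54196 - 6352} = \sqrt{47844} = 6 \sqrt{1329}$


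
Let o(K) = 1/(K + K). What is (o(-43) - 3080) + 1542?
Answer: -132269/86 ≈ -1538.0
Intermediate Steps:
o(K) = 1/(2*K)
(o(-43) - 3080) + 1542 = ((1/2)/(-43) - 3080) + 1542 = ((1/2)*(-1/43) - 3080) + 1542 = (-1/86 - 3080) + 1542 = -264881/86 + 1542 = -132269/86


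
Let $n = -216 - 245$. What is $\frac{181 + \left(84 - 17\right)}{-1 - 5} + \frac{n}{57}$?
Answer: $- \frac{939}{19} \approx -49.421$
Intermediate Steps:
$n = -461$ ($n = -216 - 245 = -461$)
$\frac{181 + \left(84 - 17\right)}{-1 - 5} + \frac{n}{57} = \frac{181 + \left(84 - 17\right)}{-1 - 5} - \frac{461}{57} = \frac{181 + 67}{-6} - \frac{461}{57} = 248 \left(- \frac{1}{6}\right) - \frac{461}{57} = - \frac{124}{3} - \frac{461}{57} = - \frac{939}{19}$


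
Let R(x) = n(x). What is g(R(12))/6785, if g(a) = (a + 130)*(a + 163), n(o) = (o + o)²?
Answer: 521734/6785 ≈ 76.895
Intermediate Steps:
n(o) = 4*o² (n(o) = (2*o)² = 4*o²)
R(x) = 4*x²
g(a) = (130 + a)*(163 + a)
g(R(12))/6785 = (21190 + (4*12²)² + 293*(4*12²))/6785 = (21190 + (4*144)² + 293*(4*144))*(1/6785) = (21190 + 576² + 293*576)*(1/6785) = (21190 + 331776 + 168768)*(1/6785) = 521734*(1/6785) = 521734/6785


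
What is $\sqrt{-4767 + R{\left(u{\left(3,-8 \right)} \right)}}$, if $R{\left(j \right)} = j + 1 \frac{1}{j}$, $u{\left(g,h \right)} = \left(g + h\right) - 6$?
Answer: $\frac{13 i \sqrt{3421}}{11} \approx 69.124 i$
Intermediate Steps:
$u{\left(g,h \right)} = -6 + g + h$
$R{\left(j \right)} = j + \frac{1}{j}$
$\sqrt{-4767 + R{\left(u{\left(3,-8 \right)} \right)}} = \sqrt{-4767 + \left(\left(-6 + 3 - 8\right) + \frac{1}{-6 + 3 - 8}\right)} = \sqrt{-4767 - \left(11 - \frac{1}{-11}\right)} = \sqrt{-4767 - \frac{122}{11}} = \sqrt{- \frac{52559}{11}} = \frac{13 i \sqrt{3421}}{11}$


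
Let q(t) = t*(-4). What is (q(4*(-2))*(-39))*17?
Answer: -21216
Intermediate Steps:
q(t) = -4*t
(q(4*(-2))*(-39))*17 = (-16*(-2)*(-39))*17 = (-4*(-8)*(-39))*17 = (32*(-39))*17 = -1248*17 = -21216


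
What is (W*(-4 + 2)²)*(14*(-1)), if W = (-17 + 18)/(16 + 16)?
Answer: -7/4 ≈ -1.7500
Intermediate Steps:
W = 1/32 ≈ 0.031250
(W*(-4 + 2)²)*(14*(-1)) = ((-4 + 2)²/32)*(14*(-1)) = ((1/32)*(-2)²)*(-14) = ((1/32)*4)*(-14) = (⅛)*(-14) = -7/4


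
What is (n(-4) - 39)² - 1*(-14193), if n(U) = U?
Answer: 16042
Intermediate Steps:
(n(-4) - 39)² - 1*(-14193) = (-4 - 39)² - 1*(-14193) = (-43)² + 14193 = 1849 + 14193 = 16042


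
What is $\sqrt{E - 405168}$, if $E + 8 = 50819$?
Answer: $3 i \sqrt{39373} \approx 595.28 i$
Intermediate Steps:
$E = 50811$ ($E = -8 + 50819 = 50811$)
$\sqrt{E - 405168} = \sqrt{50811 - 405168} = \sqrt{-354357} = 3 i \sqrt{39373}$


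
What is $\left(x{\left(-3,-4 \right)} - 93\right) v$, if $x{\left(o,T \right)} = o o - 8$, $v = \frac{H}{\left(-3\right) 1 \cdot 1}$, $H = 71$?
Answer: $\frac{6532}{3} \approx 2177.3$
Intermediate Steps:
$v = - \frac{71}{3}$ ($v = \frac{71}{\left(-3\right) 1 \cdot 1} = \frac{71}{\left(-3\right) 1} = \frac{71}{-3} = 71 \left(- \frac{1}{3}\right) = - \frac{71}{3} \approx -23.667$)
$x{\left(o,T \right)} = -8 + o^{2}$ ($x{\left(o,T \right)} = o^{2} - 8 = -8 + o^{2}$)
$\left(x{\left(-3,-4 \right)} - 93\right) v = \left(\left(-8 + \left(-3\right)^{2}\right) - 93\right) \left(- \frac{71}{3}\right) = \left(\left(-8 + 9\right) - 93\right) \left(- \frac{71}{3}\right) = \left(1 - 93\right) \left(- \frac{71}{3}\right) = \left(-92\right) \left(- \frac{71}{3}\right) = \frac{6532}{3}$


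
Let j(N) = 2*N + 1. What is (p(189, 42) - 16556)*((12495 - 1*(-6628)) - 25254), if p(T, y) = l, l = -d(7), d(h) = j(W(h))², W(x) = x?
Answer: 102884311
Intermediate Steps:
j(N) = 1 + 2*N
d(h) = (1 + 2*h)²
l = -225 (l = -(1 + 2*7)² = -(1 + 14)² = -1*15² = -1*225 = -225)
p(T, y) = -225
(p(189, 42) - 16556)*((12495 - 1*(-6628)) - 25254) = (-225 - 16556)*((12495 - 1*(-6628)) - 25254) = -16781*((12495 + 6628) - 25254) = -16781*(19123 - 25254) = -16781*(-6131) = 102884311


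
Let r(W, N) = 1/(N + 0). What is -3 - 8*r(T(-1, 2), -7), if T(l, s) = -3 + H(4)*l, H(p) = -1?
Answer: -13/7 ≈ -1.8571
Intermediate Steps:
T(l, s) = -3 - l
r(W, N) = 1/N
-3 - 8*r(T(-1, 2), -7) = -3 - 8/(-7) = -3 - 8*(-1/7) = -3 + 8/7 = -13/7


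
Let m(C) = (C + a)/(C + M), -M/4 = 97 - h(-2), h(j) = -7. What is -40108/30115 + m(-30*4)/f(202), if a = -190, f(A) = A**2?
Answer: -438595243151/329321739280 ≈ -1.3318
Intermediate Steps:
M = -416 (M = -4*(97 - 1*(-7)) = -4*(97 + 7) = -4*104 = -416)
m(C) = (-190 + C)/(-416 + C) (m(C) = (C - 190)/(C - 416) = (-190 + C)/(-416 + C))
-40108/30115 + m(-30*4)/f(202) = -40108/30115 + ((-190 - 30*4)/(-416 - 30*4))/(202**2) = -40108*1/30115 + ((-190 - 120)/(-416 - 120))/40804 = -40108/30115 + (-310/(-536))*(1/40804) = -40108/30115 - 1/536*(-310)*(1/40804) = -40108/30115 + (155/268)*(1/40804) = -40108/30115 + 155/10935472 = -438595243151/329321739280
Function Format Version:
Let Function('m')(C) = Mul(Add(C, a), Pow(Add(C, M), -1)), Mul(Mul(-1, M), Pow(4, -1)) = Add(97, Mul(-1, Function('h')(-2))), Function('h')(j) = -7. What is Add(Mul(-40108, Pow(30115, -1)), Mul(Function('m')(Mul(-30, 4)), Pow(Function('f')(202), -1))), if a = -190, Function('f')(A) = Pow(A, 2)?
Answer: Rational(-438595243151, 329321739280) ≈ -1.3318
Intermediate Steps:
M = -416 (M = Mul(-4, Add(97, Mul(-1, -7))) = Mul(-4, Add(97, 7)) = Mul(-4, 104) = -416)
Function('m')(C) = Mul(Pow(Add(-416, C), -1), Add(-190, C)) (Function('m')(C) = Mul(Add(C, -190), Pow(Add(C, -416), -1)) = Mul(Add(-190, C), Pow(Add(-416, C), -1)) = Mul(Pow(Add(-416, C), -1), Add(-190, C)))
Add(Mul(-40108, Pow(30115, -1)), Mul(Function('m')(Mul(-30, 4)), Pow(Function('f')(202), -1))) = Add(Mul(-40108, Pow(30115, -1)), Mul(Mul(Pow(Add(-416, Mul(-30, 4)), -1), Add(-190, Mul(-30, 4))), Pow(Pow(202, 2), -1))) = Add(Mul(-40108, Rational(1, 30115)), Mul(Mul(Pow(Add(-416, -120), -1), Add(-190, -120)), Pow(40804, -1))) = Add(Rational(-40108, 30115), Mul(Mul(Pow(-536, -1), -310), Rational(1, 40804))) = Add(Rational(-40108, 30115), Mul(Mul(Rational(-1, 536), -310), Rational(1, 40804))) = Add(Rational(-40108, 30115), Mul(Rational(155, 268), Rational(1, 40804))) = Add(Rational(-40108, 30115), Rational(155, 10935472)) = Rational(-438595243151, 329321739280)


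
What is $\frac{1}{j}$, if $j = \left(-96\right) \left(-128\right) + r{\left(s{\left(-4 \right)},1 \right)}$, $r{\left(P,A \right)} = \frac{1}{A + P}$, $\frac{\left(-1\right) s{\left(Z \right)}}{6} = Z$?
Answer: $\frac{25}{307201} \approx 8.138 \cdot 10^{-5}$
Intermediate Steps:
$s{\left(Z \right)} = - 6 Z$
$j = \frac{307201}{25}$ ($j = \left(-96\right) \left(-128\right) + \frac{1}{1 - -24} = 12288 + \frac{1}{1 + 24} = 12288 + \frac{1}{25} = \frac{307201}{25} \approx 12288.0$)
$\frac{1}{j} = \frac{1}{\frac{307201}{25}} = \frac{25}{307201}$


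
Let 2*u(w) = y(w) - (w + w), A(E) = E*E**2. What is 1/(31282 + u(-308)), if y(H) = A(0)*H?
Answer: 1/31590 ≈ 3.1656e-5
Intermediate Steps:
A(E) = E**3
y(H) = 0 (y(H) = 0**3*H = 0*H = 0)
u(w) = -w (u(w) = (0 - (w + w))/2 = (0 - 2*w)/2 = (-2*w)/2 = -w)
1/(31282 + u(-308)) = 1/(31282 - 1*(-308)) = 1/(31282 + 308) = 1/31590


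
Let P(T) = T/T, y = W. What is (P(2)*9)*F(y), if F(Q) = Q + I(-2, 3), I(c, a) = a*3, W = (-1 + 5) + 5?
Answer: 162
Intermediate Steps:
W = 9 (W = 4 + 5 = 9)
I(c, a) = 3*a
y = 9
P(T) = 1
F(Q) = 9 + Q (F(Q) = Q + 3*3 = Q + 9 = 9 + Q)
(P(2)*9)*F(y) = (1*9)*(9 + 9) = 9*18 = 162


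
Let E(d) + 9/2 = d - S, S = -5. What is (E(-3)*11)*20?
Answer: -550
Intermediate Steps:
E(d) = ½ + d (E(d) = -9/2 + (d - 1*(-5)) = -9/2 + (d + 5) = -9/2 + (5 + d) = ½ + d)
(E(-3)*11)*20 = ((½ - 3)*11)*20 = -5/2*11*20 = -55/2*20 = -550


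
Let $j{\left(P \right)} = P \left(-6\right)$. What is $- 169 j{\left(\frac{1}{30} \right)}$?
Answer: $\frac{169}{5} \approx 33.8$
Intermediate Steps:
$j{\left(P \right)} = - 6 P$
$- 169 j{\left(\frac{1}{30} \right)} = - 169 \left(- \frac{6}{30}\right) = - 169 \left(\left(-6\right) \frac{1}{30}\right) = \left(-169\right) \left(- \frac{1}{5}\right) = \frac{169}{5}$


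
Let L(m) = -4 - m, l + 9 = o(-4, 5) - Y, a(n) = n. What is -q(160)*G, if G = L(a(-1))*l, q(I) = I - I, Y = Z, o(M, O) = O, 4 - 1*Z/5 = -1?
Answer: 0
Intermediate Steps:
Z = 25 (Z = 20 - 5*(-1) = 20 + 5 = 25)
Y = 25
l = -29 (l = -9 + (5 - 1*25) = -9 + (5 - 25) = -9 - 20 = -29)
q(I) = 0
G = 87 (G = (-4 - 1*(-1))*(-29) = (-4 + 1)*(-29) = -3*(-29) = 87)
-q(160)*G = -0*87 = -1*0 = 0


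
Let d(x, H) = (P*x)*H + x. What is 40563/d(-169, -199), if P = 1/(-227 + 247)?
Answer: 811260/30251 ≈ 26.818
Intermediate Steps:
P = 1/20 ≈ 0.050000
d(x, H) = x + H*x/20 (d(x, H) = (x/20)*H + x = H*x/20 + x = x + H*x/20)
40563/d(-169, -199) = 40563/(((1/20)*(-169)*(20 - 199))) = 40563/(((1/20)*(-169)*(-179))) = 40563/(30251/20) = 40563*(20/30251) = 811260/30251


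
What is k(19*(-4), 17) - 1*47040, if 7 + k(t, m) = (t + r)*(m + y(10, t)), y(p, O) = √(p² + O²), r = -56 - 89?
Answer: -50804 - 442*√1469 ≈ -67745.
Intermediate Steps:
r = -145
y(p, O) = √(O² + p²)
k(t, m) = -7 + (-145 + t)*(m + √(100 + t²)) (k(t, m) = -7 + (t - 145)*(m + √(t² + 10²)) = -7 + (-145 + t)*(m + √(t² + 100)) = -7 + (-145 + t)*(m + √(100 + t²)))
k(19*(-4), 17) - 1*47040 = (-7 - 145*17 - 145*√(100 + (19*(-4))²) + 17*(19*(-4)) + (19*(-4))*√(100 + (19*(-4))²)) - 1*47040 = (-7 - 2465 - 145*√(100 + (-76)²) + 17*(-76) - 76*√(100 + (-76)²)) - 47040 = (-7 - 2465 - 145*√(100 + 5776) - 1292 - 76*√(100 + 5776)) - 47040 = (-7 - 2465 - 290*√1469 - 1292 - 152*√1469) - 47040 = (-3764 - 442*√1469) - 47040 = -50804 - 442*√1469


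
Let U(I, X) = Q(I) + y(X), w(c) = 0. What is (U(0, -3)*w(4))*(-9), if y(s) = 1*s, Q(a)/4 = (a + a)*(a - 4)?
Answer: 0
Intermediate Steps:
Q(a) = 8*a*(-4 + a) (Q(a) = 4*((a + a)*(a - 4)) = 4*((2*a)*(-4 + a)) = 4*(2*a*(-4 + a)) = 8*a*(-4 + a))
y(s) = s
U(I, X) = X + 8*I*(-4 + I) (U(I, X) = 8*I*(-4 + I) + X = X + 8*I*(-4 + I))
(U(0, -3)*w(4))*(-9) = ((-3 + 8*0*(-4 + 0))*0)*(-9) = ((-3 + 8*0*(-4))*0)*(-9) = ((-3 + 0)*0)*(-9) = -3*0*(-9) = 0*(-9) = 0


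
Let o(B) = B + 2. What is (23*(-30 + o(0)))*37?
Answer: -23828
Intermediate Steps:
o(B) = 2 + B
(23*(-30 + o(0)))*37 = (23*(-30 + (2 + 0)))*37 = (23*(-30 + 2))*37 = (23*(-28))*37 = -644*37 = -23828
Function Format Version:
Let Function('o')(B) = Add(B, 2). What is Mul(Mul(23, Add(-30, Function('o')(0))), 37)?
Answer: -23828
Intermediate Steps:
Function('o')(B) = Add(2, B)
Mul(Mul(23, Add(-30, Function('o')(0))), 37) = Mul(Mul(23, Add(-30, Add(2, 0))), 37) = Mul(Mul(23, Add(-30, 2)), 37) = Mul(Mul(23, -28), 37) = Mul(-644, 37) = -23828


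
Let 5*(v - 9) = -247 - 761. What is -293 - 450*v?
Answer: 86377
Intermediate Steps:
v = -963/5 (v = 9 + (-247 - 761)/5 = 9 + (⅕)*(-1008) = 9 - 1008/5 = -963/5 ≈ -192.60)
-293 - 450*v = -293 - 450*(-963/5) = -293 + 86670 = 86377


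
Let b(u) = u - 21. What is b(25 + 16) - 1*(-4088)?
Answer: 4108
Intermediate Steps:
b(u) = -21 + u
b(25 + 16) - 1*(-4088) = (-21 + (25 + 16)) - 1*(-4088) = (-21 + 41) + 4088 = 20 + 4088 = 4108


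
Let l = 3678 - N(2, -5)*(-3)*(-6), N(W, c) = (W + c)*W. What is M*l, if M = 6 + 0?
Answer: 22716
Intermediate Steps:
N(W, c) = W*(W + c)
l = 3786 (l = 3678 - (2*(2 - 5))*(-3)*(-6) = 3678 - (2*(-3))*(-3)*(-6) = 3678 - (-6*(-3))*(-6) = 3678 - 18*(-6) = 3678 - 1*(-108) = 3678 + 108 = 3786)
M = 6
M*l = 6*3786 = 22716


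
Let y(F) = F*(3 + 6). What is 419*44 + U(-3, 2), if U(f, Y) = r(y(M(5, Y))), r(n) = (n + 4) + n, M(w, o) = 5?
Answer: 18530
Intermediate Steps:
y(F) = 9*F (y(F) = F*9 = 9*F)
r(n) = 4 + 2*n (r(n) = (4 + n) + n = 4 + 2*n)
U(f, Y) = 94 (U(f, Y) = 4 + 2*(9*5) = 4 + 2*45 = 4 + 90 = 94)
419*44 + U(-3, 2) = 419*44 + 94 = 18436 + 94 = 18530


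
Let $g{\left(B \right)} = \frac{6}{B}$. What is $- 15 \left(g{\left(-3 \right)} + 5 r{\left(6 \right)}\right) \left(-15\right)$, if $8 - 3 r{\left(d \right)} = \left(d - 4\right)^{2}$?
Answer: $1050$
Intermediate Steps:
$r{\left(d \right)} = \frac{8}{3} - \frac{\left(-4 + d\right)^{2}}{3}$ ($r{\left(d \right)} = \frac{8}{3} - \frac{\left(d - 4\right)^{2}}{3} = \frac{8}{3} - \frac{\left(-4 + d\right)^{2}}{3}$)
$- 15 \left(g{\left(-3 \right)} + 5 r{\left(6 \right)}\right) \left(-15\right) = - 15 \left(\frac{6}{-3} + 5 \left(\frac{8}{3} - \frac{\left(-4 + 6\right)^{2}}{3}\right)\right) \left(-15\right) = - 15 \left(6 \left(- \frac{1}{3}\right) + 5 \left(\frac{8}{3} - \frac{2^{2}}{3}\right)\right) \left(-15\right) = - 15 \left(-2 + 5 \left(\frac{8}{3} - \frac{4}{3}\right)\right) \left(-15\right) = - 15 \left(-2 + 5 \cdot \frac{4}{3}\right) \left(-15\right) = - 15 \left(-2 + \frac{20}{3}\right) \left(-15\right) = \left(-15\right) \frac{14}{3} \left(-15\right) = \left(-70\right) \left(-15\right) = 1050$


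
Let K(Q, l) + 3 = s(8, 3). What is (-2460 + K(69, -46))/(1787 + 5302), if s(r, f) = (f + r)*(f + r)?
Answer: -2342/7089 ≈ -0.33037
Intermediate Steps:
s(r, f) = (f + r)**2
K(Q, l) = 118 (K(Q, l) = -3 + (3 + 8)**2 = -3 + 11**2 = -3 + 121 = 118)
(-2460 + K(69, -46))/(1787 + 5302) = (-2460 + 118)/(1787 + 5302) = -2342/7089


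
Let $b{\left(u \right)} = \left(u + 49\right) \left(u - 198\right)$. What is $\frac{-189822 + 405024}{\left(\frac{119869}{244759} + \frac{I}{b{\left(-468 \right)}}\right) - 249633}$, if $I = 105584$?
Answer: $- \frac{3674626766135793}{4262529686255239} \approx -0.86208$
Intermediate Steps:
$b{\left(u \right)} = \left(-198 + u\right) \left(49 + u\right)$ ($b{\left(u \right)} = \left(49 + u\right) \left(-198 + u\right) = \left(-198 + u\right) \left(49 + u\right)$)
$\frac{-189822 + 405024}{\left(\frac{119869}{244759} + \frac{I}{b{\left(-468 \right)}}\right) - 249633} = \frac{-189822 + 405024}{\left(\frac{119869}{244759} + \frac{105584}{-9702 + \left(-468\right)^{2} - -69732}\right) - 249633} = \frac{215202}{\left(119869 \cdot \frac{1}{244759} + \frac{105584}{-9702 + 219024 + 69732}\right) - 249633} = \frac{215202}{\left(\frac{119869}{244759} + \frac{105584}{279054}\right) - 249633} = \frac{215202}{\left(\frac{119869}{244759} + 105584 \cdot \frac{1}{279054}\right) - 249633} = \frac{215202}{\left(\frac{119869}{244759} + \frac{52792}{139527}\right) - 249633} = \frac{215202}{\frac{29646279091}{34150488993} - 249633} = \frac{215202}{- \frac{8525059372510478}{34150488993}} = 215202 \left(- \frac{34150488993}{8525059372510478}\right) = - \frac{3674626766135793}{4262529686255239}$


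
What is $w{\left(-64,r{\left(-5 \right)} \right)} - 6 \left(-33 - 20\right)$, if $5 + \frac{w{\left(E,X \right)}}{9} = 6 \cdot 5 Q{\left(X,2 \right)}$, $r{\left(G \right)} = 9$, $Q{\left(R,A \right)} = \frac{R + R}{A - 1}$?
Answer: $5133$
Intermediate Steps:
$Q{\left(R,A \right)} = \frac{2 R}{-1 + A}$
$w{\left(E,X \right)} = -45 + 540 X$ ($w{\left(E,X \right)} = -45 + 9 \cdot 6 \cdot 5 \frac{2 X}{-1 + 2} = -45 + 9 \cdot 30 \frac{2 X}{1} = -45 + 9 \cdot 30 \cdot 2 X 1 = -45 + 9 \cdot 30 \cdot 2 X = -45 + 9 \cdot 60 X = -45 + 540 X$)
$w{\left(-64,r{\left(-5 \right)} \right)} - 6 \left(-33 - 20\right) = \left(-45 + 540 \cdot 9\right) - 6 \left(-33 - 20\right) = \left(-45 + 4860\right) - -318 = 4815 + 318 = 5133$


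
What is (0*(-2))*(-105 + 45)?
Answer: 0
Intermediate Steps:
(0*(-2))*(-105 + 45) = 0*(-60) = 0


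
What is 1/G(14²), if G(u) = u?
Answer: 1/196 ≈ 0.0051020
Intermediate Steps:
1/G(14²) = 1/(14²) = 1/196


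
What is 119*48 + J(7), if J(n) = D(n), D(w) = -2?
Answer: 5710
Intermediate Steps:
J(n) = -2
119*48 + J(7) = 119*48 - 2 = 5712 - 2 = 5710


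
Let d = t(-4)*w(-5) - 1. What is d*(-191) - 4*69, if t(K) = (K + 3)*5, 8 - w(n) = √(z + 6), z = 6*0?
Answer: 7555 - 955*√6 ≈ 5215.7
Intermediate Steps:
z = 0
w(n) = 8 - √6 (w(n) = 8 - √(0 + 6) = 8 - √6)
t(K) = 15 + 5*K (t(K) = (3 + K)*5 = 15 + 5*K)
d = -41 + 5*√6 (d = (15 + 5*(-4))*(8 - √6) - 1 = (15 - 20)*(8 - √6) - 1 = -5*(8 - √6) - 1 = (-40 + 5*√6) - 1 = -41 + 5*√6 ≈ -28.753)
d*(-191) - 4*69 = (-41 + 5*√6)*(-191) - 4*69 = (7831 - 955*√6) - 276 = 7555 - 955*√6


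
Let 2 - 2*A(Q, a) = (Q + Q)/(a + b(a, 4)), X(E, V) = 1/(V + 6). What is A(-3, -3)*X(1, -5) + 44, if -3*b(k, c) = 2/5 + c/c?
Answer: 2295/52 ≈ 44.135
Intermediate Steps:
b(k, c) = -7/15 (b(k, c) = -(2/5 + c/c)/3 = -(2*(⅕) + 1)/3 = -(⅖ + 1)/3 = -⅓*7/5 = -7/15)
X(E, V) = 1/(6 + V)
A(Q, a) = 1 - Q/(-7/15 + a) (A(Q, a) = 1 - (Q + Q)/(2*(a - 7/15)) = 1 - 2*Q/(2*(-7/15 + a)) = 1 - Q/(-7/15 + a))
A(-3, -3)*X(1, -5) + 44 = ((-7 - 15*(-3) + 15*(-3))/(-7 + 15*(-3)))/(6 - 5) + 44 = ((-7 + 45 - 45)/(-7 - 45))/1 + 44 = (-7/(-52))*1 + 44 = -1/52*(-7)*1 + 44 = (7/52)*1 + 44 = 7/52 + 44 = 2295/52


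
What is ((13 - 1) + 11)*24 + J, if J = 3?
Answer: 555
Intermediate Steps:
((13 - 1) + 11)*24 + J = ((13 - 1) + 11)*24 + 3 = (12 + 11)*24 + 3 = 23*24 + 3 = 552 + 3 = 555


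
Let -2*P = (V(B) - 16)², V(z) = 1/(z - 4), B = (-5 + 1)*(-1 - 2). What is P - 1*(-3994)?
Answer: 495103/128 ≈ 3868.0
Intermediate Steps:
B = 12 (B = -4*(-3) = 12)
V(z) = 1/(-4 + z)
P = -16129/128 (P = -(1/(-4 + 12) - 16)²/2 = -(1/8 - 16)²/2 = -(⅛ - 16)²/2 = -(-127/8)²/2 = -½*16129/64 = -16129/128 ≈ -126.01)
P - 1*(-3994) = -16129/128 - 1*(-3994) = -16129/128 + 3994 = 495103/128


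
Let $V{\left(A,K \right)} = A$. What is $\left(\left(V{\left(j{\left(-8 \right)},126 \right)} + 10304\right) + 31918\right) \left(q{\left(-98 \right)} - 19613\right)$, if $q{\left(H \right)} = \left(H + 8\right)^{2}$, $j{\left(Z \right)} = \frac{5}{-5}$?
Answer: $-486090373$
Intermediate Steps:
$j{\left(Z \right)} = -1$ ($j{\left(Z \right)} = 5 \left(- \frac{1}{5}\right) = -1$)
$q{\left(H \right)} = \left(8 + H\right)^{2}$
$\left(\left(V{\left(j{\left(-8 \right)},126 \right)} + 10304\right) + 31918\right) \left(q{\left(-98 \right)} - 19613\right) = \left(\left(-1 + 10304\right) + 31918\right) \left(\left(8 - 98\right)^{2} - 19613\right) = \left(10303 + 31918\right) \left(\left(-90\right)^{2} - 19613\right) = 42221 \left(8100 - 19613\right) = 42221 \left(-11513\right) = -486090373$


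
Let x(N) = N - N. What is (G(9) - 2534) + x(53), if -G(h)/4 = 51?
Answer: -2738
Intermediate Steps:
x(N) = 0
G(h) = -204 (G(h) = -4*51 = -204)
(G(9) - 2534) + x(53) = (-204 - 2534) + 0 = -2738 + 0 = -2738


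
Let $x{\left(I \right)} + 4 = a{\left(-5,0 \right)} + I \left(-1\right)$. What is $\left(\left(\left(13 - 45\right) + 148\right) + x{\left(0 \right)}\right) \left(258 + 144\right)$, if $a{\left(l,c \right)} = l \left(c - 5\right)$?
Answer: $55074$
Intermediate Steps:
$a{\left(l,c \right)} = l \left(-5 + c\right)$ ($a{\left(l,c \right)} = l \left(c - 5\right) = l \left(-5 + c\right)$)
$x{\left(I \right)} = 21 - I$ ($x{\left(I \right)} = -4 + \left(- 5 \left(-5 + 0\right) + I \left(-1\right)\right) = -4 - \left(-25 + I\right) = 21 - I$)
$\left(\left(\left(13 - 45\right) + 148\right) + x{\left(0 \right)}\right) \left(258 + 144\right) = \left(\left(\left(13 - 45\right) + 148\right) + \left(21 - 0\right)\right) \left(258 + 144\right) = \left(\left(-32 + 148\right) + \left(21 + 0\right)\right) 402 = \left(116 + 21\right) 402 = 137 \cdot 402 = 55074$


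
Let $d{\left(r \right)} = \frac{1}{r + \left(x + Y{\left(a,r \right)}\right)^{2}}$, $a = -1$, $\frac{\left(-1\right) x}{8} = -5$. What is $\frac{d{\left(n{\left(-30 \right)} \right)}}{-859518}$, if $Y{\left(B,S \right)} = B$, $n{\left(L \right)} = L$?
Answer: $- \frac{1}{1281541338} \approx -7.8031 \cdot 10^{-10}$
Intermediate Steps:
$x = 40$ ($x = \left(-8\right) \left(-5\right) = 40$)
$d{\left(r \right)} = \frac{1}{1521 + r}$ ($d{\left(r \right)} = \frac{1}{r + \left(40 - 1\right)^{2}} = \frac{1}{r + 39^{2}} = \frac{1}{r + 1521} = \frac{1}{1521 + r}$)
$\frac{d{\left(n{\left(-30 \right)} \right)}}{-859518} = \frac{1}{\left(1521 - 30\right) \left(-859518\right)} = \frac{1}{1491} \left(- \frac{1}{859518}\right) = - \frac{1}{1281541338}$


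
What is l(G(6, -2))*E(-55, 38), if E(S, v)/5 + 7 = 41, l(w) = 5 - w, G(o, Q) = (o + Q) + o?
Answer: -850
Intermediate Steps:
G(o, Q) = Q + 2*o (G(o, Q) = (Q + o) + o = Q + 2*o)
E(S, v) = 170 (E(S, v) = -35 + 5*41 = -35 + 205 = 170)
l(G(6, -2))*E(-55, 38) = (5 - (-2 + 2*6))*170 = (5 - (-2 + 12))*170 = (5 - 1*10)*170 = (5 - 10)*170 = -5*170 = -850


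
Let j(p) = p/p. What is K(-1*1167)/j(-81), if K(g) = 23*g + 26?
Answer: -26815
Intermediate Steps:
j(p) = 1
K(g) = 26 + 23*g
K(-1*1167)/j(-81) = (26 + 23*(-1*1167))/1 = (26 + 23*(-1167))*1 = (26 - 26841)*1 = -26815*1 = -26815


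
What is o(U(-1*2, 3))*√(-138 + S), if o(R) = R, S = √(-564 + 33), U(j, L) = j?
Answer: -2*√(-138 + 3*I*√59) ≈ -1.9548 - 23.576*I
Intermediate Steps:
S = 3*I*√59 (S = √(-531) = 3*I*√59 ≈ 23.043*I)
o(U(-1*2, 3))*√(-138 + S) = (-1*2)*√(-138 + 3*I*√59) = -2*√(-138 + 3*I*√59)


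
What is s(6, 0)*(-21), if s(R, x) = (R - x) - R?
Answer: 0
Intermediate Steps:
s(R, x) = -x
s(6, 0)*(-21) = -1*0*(-21) = 0*(-21) = 0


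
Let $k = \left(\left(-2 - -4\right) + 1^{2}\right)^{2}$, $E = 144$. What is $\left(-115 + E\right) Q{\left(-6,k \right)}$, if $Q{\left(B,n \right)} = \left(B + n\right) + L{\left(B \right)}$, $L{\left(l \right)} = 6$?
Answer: $261$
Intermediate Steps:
$k = 9$ ($k = \left(\left(-2 + 4\right) + 1\right)^{2} = \left(2 + 1\right)^{2} = 3^{2} = 9$)
$Q{\left(B,n \right)} = 6 + B + n$ ($Q{\left(B,n \right)} = \left(B + n\right) + 6 = 6 + B + n$)
$\left(-115 + E\right) Q{\left(-6,k \right)} = \left(-115 + 144\right) \left(6 - 6 + 9\right) = 29 \cdot 9 = 261$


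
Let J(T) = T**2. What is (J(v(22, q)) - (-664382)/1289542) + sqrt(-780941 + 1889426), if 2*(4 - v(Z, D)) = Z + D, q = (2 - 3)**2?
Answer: 146402239/2579084 + 9*sqrt(13685) ≈ 1109.6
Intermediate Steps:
q = 1 (q = (-1)**2 = 1)
v(Z, D) = 4 - D/2 - Z/2 (v(Z, D) = 4 - (Z + D)/2 = 4 - (D + Z)/2 = 4 + (-D/2 - Z/2) = 4 - D/2 - Z/2)
(J(v(22, q)) - (-664382)/1289542) + sqrt(-780941 + 1889426) = ((4 - 1/2*1 - 1/2*22)**2 - (-664382)/1289542) + sqrt(-780941 + 1889426) = ((4 - 1/2 - 11)**2 - (-664382)/1289542) + sqrt(1108485) = ((-15/2)**2 - 1*(-332191/644771)) + 9*sqrt(13685) = (225/4 + 332191/644771) + 9*sqrt(13685) = 146402239/2579084 + 9*sqrt(13685)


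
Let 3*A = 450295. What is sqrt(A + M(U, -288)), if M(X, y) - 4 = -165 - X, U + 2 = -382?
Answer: 2*sqrt(338223)/3 ≈ 387.71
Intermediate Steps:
U = -384 (U = -2 - 382 = -384)
A = 450295/3 (A = (1/3)*450295 = 450295/3 ≈ 1.5010e+5)
M(X, y) = -161 - X (M(X, y) = 4 + (-165 - X) = -161 - X)
sqrt(A + M(U, -288)) = sqrt(450295/3 + (-161 - 1*(-384))) = sqrt(450295/3 + (-161 + 384)) = sqrt(450295/3 + 223) = sqrt(450964/3) = 2*sqrt(338223)/3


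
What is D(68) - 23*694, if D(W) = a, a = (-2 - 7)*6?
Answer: -16016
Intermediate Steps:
a = -54 (a = -9*6 = -54)
D(W) = -54
D(68) - 23*694 = -54 - 23*694 = -54 - 15962 = -16016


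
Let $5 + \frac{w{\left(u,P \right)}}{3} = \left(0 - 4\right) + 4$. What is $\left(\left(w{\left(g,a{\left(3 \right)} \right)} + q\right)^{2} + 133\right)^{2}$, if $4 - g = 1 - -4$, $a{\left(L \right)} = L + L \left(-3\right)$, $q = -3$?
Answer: $208849$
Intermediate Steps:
$a{\left(L \right)} = - 2 L$ ($a{\left(L \right)} = L - 3 L = - 2 L$)
$g = -1$ ($g = 4 - \left(1 - -4\right) = 4 - \left(1 + 4\right) = 4 - 5 = -1$)
$w{\left(u,P \right)} = -15$ ($w{\left(u,P \right)} = -15 + 3 \left(\left(0 - 4\right) + 4\right) = -15 + 3 \left(-4 + 4\right) = -15 + 3 \cdot 0 = -15 + 0 = -15$)
$\left(\left(w{\left(g,a{\left(3 \right)} \right)} + q\right)^{2} + 133\right)^{2} = \left(\left(-15 - 3\right)^{2} + 133\right)^{2} = \left(\left(-18\right)^{2} + 133\right)^{2} = \left(324 + 133\right)^{2} = 457^{2} = 208849$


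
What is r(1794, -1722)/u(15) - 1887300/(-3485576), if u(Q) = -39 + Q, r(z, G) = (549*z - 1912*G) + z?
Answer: -77683885642/435697 ≈ -1.7830e+5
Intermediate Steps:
r(z, G) = -1912*G + 550*z (r(z, G) = (-1912*G + 549*z) + z = -1912*G + 550*z)
r(1794, -1722)/u(15) - 1887300/(-3485576) = (-1912*(-1722) + 550*1794)/(-39 + 15) - 1887300/(-3485576) = (3292464 + 986700)/(-24) - 1887300*(-1/3485576) = 4279164*(-1/24) + 471825/871394 = -356597/2 + 471825/871394 = -77683885642/435697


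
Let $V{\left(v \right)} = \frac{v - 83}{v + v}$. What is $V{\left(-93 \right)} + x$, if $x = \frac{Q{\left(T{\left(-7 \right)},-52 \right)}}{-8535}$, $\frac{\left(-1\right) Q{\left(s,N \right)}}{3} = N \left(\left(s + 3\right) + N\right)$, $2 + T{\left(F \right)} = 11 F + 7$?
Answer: $\frac{835516}{264585} \approx 3.1578$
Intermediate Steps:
$T{\left(F \right)} = 5 + 11 F$ ($T{\left(F \right)} = -2 + \left(11 F + 7\right) = -2 + \left(7 + 11 F\right) = 5 + 11 F$)
$Q{\left(s,N \right)} = - 3 N \left(3 + N + s\right)$ ($Q{\left(s,N \right)} = - 3 N \left(\left(s + 3\right) + N\right) = - 3 N \left(\left(3 + s\right) + N\right) = - 3 N \left(3 + N + s\right)$)
$V{\left(v \right)} = \frac{-83 + v}{2 v}$
$x = \frac{6292}{2845}$ ($x = \frac{\left(-3\right) \left(-52\right) \left(3 - 52 + \left(5 + 11 \left(-7\right)\right)\right)}{-8535} = \left(-3\right) \left(-52\right) \left(3 - 52 + \left(5 - 77\right)\right) \left(- \frac{1}{8535}\right) = \left(-3\right) \left(-52\right) \left(3 - 52 - 72\right) \left(- \frac{1}{8535}\right) = \left(-3\right) \left(-52\right) \left(-121\right) \left(- \frac{1}{8535}\right) = \left(-18876\right) \left(- \frac{1}{8535}\right) = \frac{6292}{2845} \approx 2.2116$)
$V{\left(-93 \right)} + x = \frac{-83 - 93}{2 \left(-93\right)} + \frac{6292}{2845} = \frac{1}{2} \left(- \frac{1}{93}\right) \left(-176\right) + \frac{6292}{2845} = \frac{88}{93} + \frac{6292}{2845} = \frac{835516}{264585}$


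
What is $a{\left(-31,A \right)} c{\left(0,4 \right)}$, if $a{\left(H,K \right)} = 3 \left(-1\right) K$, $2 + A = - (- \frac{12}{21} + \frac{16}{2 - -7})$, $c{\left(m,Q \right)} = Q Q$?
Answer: $\frac{3232}{21} \approx 153.9$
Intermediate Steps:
$c{\left(m,Q \right)} = Q^{2}$
$A = - \frac{202}{63}$ ($A = -2 - \left(- \frac{12}{21} + \frac{16}{2 - -7}\right) = -2 - \left(\left(-12\right) \frac{1}{21} + \frac{16}{2 + 7}\right) = -2 - \left(- \frac{4}{7} + \frac{16}{9}\right) = -2 - \frac{76}{63} = - \frac{202}{63} \approx -3.2063$)
$a{\left(H,K \right)} = - 3 K$
$a{\left(-31,A \right)} c{\left(0,4 \right)} = \left(-3\right) \left(- \frac{202}{63}\right) 4^{2} = \frac{202}{21} \cdot 16 = \frac{3232}{21}$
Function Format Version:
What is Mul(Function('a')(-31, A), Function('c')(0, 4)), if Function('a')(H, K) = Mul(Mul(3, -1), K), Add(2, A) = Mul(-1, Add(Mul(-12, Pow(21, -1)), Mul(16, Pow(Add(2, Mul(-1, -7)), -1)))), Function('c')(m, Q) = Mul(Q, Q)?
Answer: Rational(3232, 21) ≈ 153.90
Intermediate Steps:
Function('c')(m, Q) = Pow(Q, 2)
A = Rational(-202, 63) (A = Add(-2, Mul(-1, Add(Mul(-12, Pow(21, -1)), Mul(16, Pow(Add(2, Mul(-1, -7)), -1))))) = Add(-2, Mul(-1, Add(Mul(-12, Rational(1, 21)), Mul(16, Pow(Add(2, 7), -1))))) = Add(-2, Mul(-1, Add(Rational(-4, 7), Mul(16, Pow(9, -1))))) = Add(-2, Mul(-1, Add(Rational(-4, 7), Mul(16, Rational(1, 9))))) = Add(-2, Mul(-1, Add(Rational(-4, 7), Rational(16, 9)))) = Add(-2, Mul(-1, Rational(76, 63))) = Add(-2, Rational(-76, 63)) = Rational(-202, 63) ≈ -3.2063)
Function('a')(H, K) = Mul(-3, K)
Mul(Function('a')(-31, A), Function('c')(0, 4)) = Mul(Mul(-3, Rational(-202, 63)), Pow(4, 2)) = Mul(Rational(202, 21), 16) = Rational(3232, 21)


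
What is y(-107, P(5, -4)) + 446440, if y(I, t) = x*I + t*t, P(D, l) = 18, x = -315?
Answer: 480469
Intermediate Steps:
y(I, t) = t**2 - 315*I (y(I, t) = -315*I + t*t = -315*I + t**2 = t**2 - 315*I)
y(-107, P(5, -4)) + 446440 = (18**2 - 315*(-107)) + 446440 = (324 + 33705) + 446440 = 34029 + 446440 = 480469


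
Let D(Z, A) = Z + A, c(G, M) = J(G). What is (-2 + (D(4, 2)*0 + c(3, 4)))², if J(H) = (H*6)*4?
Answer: 4900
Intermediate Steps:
J(H) = 24*H (J(H) = (6*H)*4 = 24*H)
c(G, M) = 24*G
D(Z, A) = A + Z
(-2 + (D(4, 2)*0 + c(3, 4)))² = (-2 + ((2 + 4)*0 + 24*3))² = (-2 + (6*0 + 72))² = (-2 + (0 + 72))² = (-2 + 72)² = 70² = 4900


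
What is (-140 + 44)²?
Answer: 9216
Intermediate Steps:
(-140 + 44)² = (-96)² = 9216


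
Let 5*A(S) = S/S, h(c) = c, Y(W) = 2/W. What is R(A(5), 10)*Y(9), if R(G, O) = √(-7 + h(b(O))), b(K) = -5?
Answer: 4*I*√3/9 ≈ 0.7698*I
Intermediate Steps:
A(S) = ⅕ (A(S) = (S/S)/5 = (⅕)*1 = ⅕)
R(G, O) = 2*I*√3 (R(G, O) = √(-7 - 5) = √(-12) = 2*I*√3)
R(A(5), 10)*Y(9) = (2*I*√3)*(2/9) = 4*I*√3/9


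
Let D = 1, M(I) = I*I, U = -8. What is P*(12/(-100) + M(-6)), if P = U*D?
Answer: -7176/25 ≈ -287.04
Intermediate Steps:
M(I) = I²
P = -8 (P = -8*1 = -8)
P*(12/(-100) + M(-6)) = -8*(12/(-100) + (-6)²) = -8*(12*(-1/100) + 36) = -8*(-3/25 + 36) = -8*897/25 = -7176/25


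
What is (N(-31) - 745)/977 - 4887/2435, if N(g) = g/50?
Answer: -65901837/23789950 ≈ -2.7702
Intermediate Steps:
N(g) = g/50 (N(g) = g*(1/50) = g/50)
(N(-31) - 745)/977 - 4887/2435 = ((1/50)*(-31) - 745)/977 - 4887/2435 = (-31/50 - 745)*(1/977) - 4887*1/2435 = -37281/50*1/977 - 4887/2435 = -37281/48850 - 4887/2435 = -65901837/23789950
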